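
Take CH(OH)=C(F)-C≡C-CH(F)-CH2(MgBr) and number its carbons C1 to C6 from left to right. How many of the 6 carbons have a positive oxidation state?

1

Tallying each carbon's bonds:
C1: 2C, 1H, 1O → 0 − 1 + 1 = 0
C2: 3C, 1F → 0 + 1 = +1
C3: 4C → 0 = 0
C4: 4C → 0 = 0
C5: 2C, 1H, 1F → 0 − 1 + 1 = 0
C6: 1C, 2H, 1Mg → 0 − 2 − 1 = -3
1 carbon (C2) meets the condition.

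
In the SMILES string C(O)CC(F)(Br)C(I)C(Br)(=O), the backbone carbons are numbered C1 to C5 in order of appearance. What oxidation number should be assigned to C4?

0

C4 has one bond to C (0), one bond to C (0), one bond to I (+1), one bond to H (-1).
Oxidation state = 0 + 0 + 1 − 1 = 0.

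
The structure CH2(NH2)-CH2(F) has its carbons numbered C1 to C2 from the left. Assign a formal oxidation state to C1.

Assign +1 per bond to O/N/halogen, −1 per bond to H or an electropositive element, and 0 per bond to carbon.
C1 has one bond to C (0), one bond to H (-1), one bond to N (+1), one bond to H (-1).
Oxidation state = 0 − 1 + 1 − 1 = -1.

-1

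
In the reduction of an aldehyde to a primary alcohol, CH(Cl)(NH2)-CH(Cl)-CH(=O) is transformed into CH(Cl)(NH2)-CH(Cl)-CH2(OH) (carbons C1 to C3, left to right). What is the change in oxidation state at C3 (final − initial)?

-2

Before: C3 has 1 bond to C, 1 bond to H, 2 bonds to O → oxidation state +1.
After: C3 has 1 bond to C, 2 bonds to H, 1 bond to O → oxidation state -1.
Δ = -1 − (+1) = -2, so this is a reduction at C3.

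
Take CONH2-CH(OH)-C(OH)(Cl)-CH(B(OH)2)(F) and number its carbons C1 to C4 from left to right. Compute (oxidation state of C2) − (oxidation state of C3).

-2

C2: 2C, 1H, 1O → 0 − 1 + 1 = 0
C3: 2C, 1O, 1Cl → 0 + 1 + 1 = +2
Difference: 0 − (+2) = -2.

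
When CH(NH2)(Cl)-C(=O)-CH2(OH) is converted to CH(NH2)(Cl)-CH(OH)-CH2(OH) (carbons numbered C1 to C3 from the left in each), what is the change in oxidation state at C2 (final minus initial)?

-2

Before: C2 has 2 bonds to C, 2 bonds to O → oxidation state +2.
After: C2 has 2 bonds to C, 1 bond to H, 1 bond to O → oxidation state 0.
Δ = 0 − (+2) = -2, so this is a reduction at C2.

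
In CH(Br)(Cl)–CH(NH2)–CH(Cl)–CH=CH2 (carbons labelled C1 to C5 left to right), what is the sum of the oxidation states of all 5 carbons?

Tallying each carbon's bonds:
C1: 1C, 1H, 1Cl, 1Br → 0 − 1 + 1 + 1 = +1
C2: 2C, 1H, 1N → 0 − 1 + 1 = 0
C3: 2C, 1H, 1Cl → 0 − 1 + 1 = 0
C4: 3C, 1H → 0 − 1 = -1
C5: 2C, 2H → 0 − 2 = -2
Sum = +1 + 0 + 0 − 1 − 2 = -2.

-2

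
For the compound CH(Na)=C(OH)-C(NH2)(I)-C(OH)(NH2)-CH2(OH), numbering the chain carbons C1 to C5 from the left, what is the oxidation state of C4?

+2

Count +1 for every bond to an atom more electronegative than carbon and −1 for every bond to one less electronegative; C–C bonds are 0.
C4 has one bond to C (0), one bond to C (0), one bond to O (+1), one bond to N (+1).
Oxidation state = 0 + 0 + 1 + 1 = +2.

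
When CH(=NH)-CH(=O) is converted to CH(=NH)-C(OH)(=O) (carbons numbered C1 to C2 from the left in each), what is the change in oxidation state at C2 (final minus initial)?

+2

Before: C2 has 1 bond to C, 1 bond to H, 2 bonds to O → oxidation state +1.
After: C2 has 1 bond to C, 3 bonds to O → oxidation state +3.
Δ = +3 − (+1) = +2, so this is an oxidation at C2.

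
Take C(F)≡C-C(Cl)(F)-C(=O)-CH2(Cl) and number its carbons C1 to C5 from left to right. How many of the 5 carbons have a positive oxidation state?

Tallying each carbon's bonds:
C1: 3C, 1F → 0 + 1 = +1
C2: 4C → 0 = 0
C3: 2C, 1F, 1Cl → 0 + 1 + 1 = +2
C4: 2C, 2O → 0 + 2 = +2
C5: 1C, 2H, 1Cl → 0 − 2 + 1 = -1
3 carbons (C1, C3, C4) meet the condition.

3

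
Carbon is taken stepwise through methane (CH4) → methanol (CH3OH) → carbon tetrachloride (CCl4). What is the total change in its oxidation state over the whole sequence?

Carbon oxidation states along the series — methane: -4, methanol: -2, carbon tetrachloride: +4.
Net change = +4 − (-4) = +8.

+8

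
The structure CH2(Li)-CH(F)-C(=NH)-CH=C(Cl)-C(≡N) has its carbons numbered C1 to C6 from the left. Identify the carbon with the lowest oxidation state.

C1

Tallying each carbon's bonds:
C1: 1C, 2H, 1Li → 0 − 2 − 1 = -3
C2: 2C, 1H, 1F → 0 − 1 + 1 = 0
C3: 2C, 2N → 0 + 2 = +2
C4: 3C, 1H → 0 − 1 = -1
C5: 3C, 1Cl → 0 + 1 = +1
C6: 1C, 3N → 0 + 3 = +3
The most reduced carbon is C1 at -3.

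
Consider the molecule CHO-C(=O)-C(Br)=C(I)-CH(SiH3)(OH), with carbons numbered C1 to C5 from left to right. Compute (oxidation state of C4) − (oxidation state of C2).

-1

C4: 3C, 1I → 0 + 1 = +1
C2: 2C, 2O → 0 + 2 = +2
Difference: +1 − (+2) = -1.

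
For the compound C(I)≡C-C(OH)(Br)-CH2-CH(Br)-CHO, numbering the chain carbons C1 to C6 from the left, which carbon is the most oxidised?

Count +1 for every bond to an atom more electronegative than carbon and −1 for every bond to one less electronegative; C–C bonds are 0. Tallying each carbon:
C1: 3C, 1I → 0 + 1 = +1
C2: 4C → 0 = 0
C3: 2C, 1O, 1Br → 0 + 1 + 1 = +2
C4: 2C, 2H → 0 − 2 = -2
C5: 2C, 1H, 1Br → 0 − 1 + 1 = 0
C6: 1C, 1H, 2O → 0 − 1 + 2 = +1
The most oxidised carbon is C3 at +2.

C3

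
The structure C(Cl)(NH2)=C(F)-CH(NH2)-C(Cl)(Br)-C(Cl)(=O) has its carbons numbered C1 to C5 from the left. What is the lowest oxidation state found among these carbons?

0

Each bond to a more electronegative atom (O, N, halogen) counts +1, each bond to a less electronegative atom (H, metal, B, Si) counts −1, and each C–C bond counts 0. Tallying each carbon:
C1: 2C, 1N, 1Cl → 0 + 1 + 1 = +2
C2: 3C, 1F → 0 + 1 = +1
C3: 2C, 1H, 1N → 0 − 1 + 1 = 0
C4: 2C, 1Cl, 1Br → 0 + 1 + 1 = +2
C5: 1C, 2O, 1Cl → 0 + 2 + 1 = +3
The lowest value is 0.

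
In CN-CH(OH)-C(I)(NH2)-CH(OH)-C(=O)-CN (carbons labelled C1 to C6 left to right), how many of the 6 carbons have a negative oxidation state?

Tallying each carbon's bonds:
C1: 1C, 3N → 0 + 3 = +3
C2: 2C, 1H, 1O → 0 − 1 + 1 = 0
C3: 2C, 1N, 1I → 0 + 1 + 1 = +2
C4: 2C, 1H, 1O → 0 − 1 + 1 = 0
C5: 2C, 2O → 0 + 2 = +2
C6: 1C, 3N → 0 + 3 = +3
0 carbons meet the condition.

0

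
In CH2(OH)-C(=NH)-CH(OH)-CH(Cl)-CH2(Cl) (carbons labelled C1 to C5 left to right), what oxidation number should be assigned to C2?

C2 has one bond to C (0), one bond to C (0), a double bond to N (2×+1 = +2).
Oxidation state = 0 + 0 + 2 = +2.

+2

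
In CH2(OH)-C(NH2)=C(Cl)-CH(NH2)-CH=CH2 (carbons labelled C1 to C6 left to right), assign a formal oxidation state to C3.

+1

Assign +1 per bond to O/N/halogen, −1 per bond to H or an electropositive element, and 0 per bond to carbon.
C3 has a double bond to C (2×0 = 0), one bond to C (0), one bond to Cl (+1).
Oxidation state = 0 + 0 + 1 = +1.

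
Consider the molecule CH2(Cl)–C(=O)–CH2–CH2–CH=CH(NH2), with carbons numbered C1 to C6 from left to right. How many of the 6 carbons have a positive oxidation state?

1

Tallying each carbon's bonds:
C1: 1C, 2H, 1Cl → 0 − 2 + 1 = -1
C2: 2C, 2O → 0 + 2 = +2
C3: 2C, 2H → 0 − 2 = -2
C4: 2C, 2H → 0 − 2 = -2
C5: 3C, 1H → 0 − 1 = -1
C6: 2C, 1H, 1N → 0 − 1 + 1 = 0
1 carbon (C2) meets the condition.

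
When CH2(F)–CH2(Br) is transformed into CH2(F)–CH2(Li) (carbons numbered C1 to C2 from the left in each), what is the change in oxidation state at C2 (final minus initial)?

Before: C2 has 1 bond to C, 2 bonds to H, 1 bond to Br → oxidation state -1.
After: C2 has 1 bond to C, 2 bonds to H, 1 bond to Li → oxidation state -3.
Δ = -3 − (-1) = -2, so this is a reduction at C2.

-2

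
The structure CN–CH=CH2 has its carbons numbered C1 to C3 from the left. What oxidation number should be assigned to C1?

Bonds to more-electronegative neighbours contribute +1 each, bonds to H or metals contribute −1 each, and C–C bonds contribute 0.
C1 has one bond to C (0), a triple bond to N (3×+1 = +3).
Oxidation state = 0 + 3 = +3.

+3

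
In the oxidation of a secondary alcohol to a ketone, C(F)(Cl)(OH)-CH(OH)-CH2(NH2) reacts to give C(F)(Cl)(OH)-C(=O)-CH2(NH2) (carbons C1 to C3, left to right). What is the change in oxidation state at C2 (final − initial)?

+2

Before: C2 has 2 bonds to C, 1 bond to H, 1 bond to O → oxidation state 0.
After: C2 has 2 bonds to C, 2 bonds to O → oxidation state +2.
Δ = +2 − (0) = +2, so this is an oxidation at C2.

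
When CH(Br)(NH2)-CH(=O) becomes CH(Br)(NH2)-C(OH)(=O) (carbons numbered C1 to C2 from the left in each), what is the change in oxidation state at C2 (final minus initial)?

Before: C2 has 1 bond to C, 1 bond to H, 2 bonds to O → oxidation state +1.
After: C2 has 1 bond to C, 3 bonds to O → oxidation state +3.
Δ = +3 − (+1) = +2, so this is an oxidation at C2.

+2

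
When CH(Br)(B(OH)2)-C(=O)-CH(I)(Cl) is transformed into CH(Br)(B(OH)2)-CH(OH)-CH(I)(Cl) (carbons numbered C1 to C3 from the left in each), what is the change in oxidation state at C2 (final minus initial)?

Before: C2 has 2 bonds to C, 2 bonds to O → oxidation state +2.
After: C2 has 2 bonds to C, 1 bond to H, 1 bond to O → oxidation state 0.
Δ = 0 − (+2) = -2, so this is a reduction at C2.

-2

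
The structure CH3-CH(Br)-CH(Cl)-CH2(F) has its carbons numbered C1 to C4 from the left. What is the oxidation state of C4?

-1

C4 has one bond to C (0), one bond to F (+1), one bond to H (-1), one bond to H (-1).
Oxidation state = 0 + 1 − 1 − 1 = -1.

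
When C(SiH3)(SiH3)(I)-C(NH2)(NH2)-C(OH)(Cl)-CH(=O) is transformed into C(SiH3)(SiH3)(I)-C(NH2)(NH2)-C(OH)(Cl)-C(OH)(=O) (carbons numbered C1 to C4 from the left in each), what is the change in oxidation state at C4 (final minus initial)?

Before: C4 has 1 bond to C, 1 bond to H, 2 bonds to O → oxidation state +1.
After: C4 has 1 bond to C, 3 bonds to O → oxidation state +3.
Δ = +3 − (+1) = +2, so this is an oxidation at C4.

+2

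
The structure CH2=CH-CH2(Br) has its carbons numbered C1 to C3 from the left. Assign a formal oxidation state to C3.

Bonds to more-electronegative neighbours contribute +1 each, bonds to H or metals contribute −1 each, and C–C bonds contribute 0.
C3 has one bond to C (0), one bond to H (-1), one bond to Br (+1), one bond to H (-1).
Oxidation state = 0 − 1 + 1 − 1 = -1.

-1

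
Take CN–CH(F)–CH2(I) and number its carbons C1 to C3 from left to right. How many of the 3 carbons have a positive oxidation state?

Bonds to more-electronegative neighbours contribute +1 each, bonds to H or metals contribute −1 each, and C–C bonds contribute 0. Tallying each carbon:
C1: 1C, 3N → 0 + 3 = +3
C2: 2C, 1H, 1F → 0 − 1 + 1 = 0
C3: 1C, 2H, 1I → 0 − 2 + 1 = -1
1 carbon (C1) meets the condition.

1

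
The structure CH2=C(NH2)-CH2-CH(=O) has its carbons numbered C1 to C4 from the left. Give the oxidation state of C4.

+1

Each bond to a more electronegative atom (O, N, halogen) counts +1, each bond to a less electronegative atom (H, metal, B, Si) counts −1, and each C–C bond counts 0.
C4 has one bond to C (0), one bond to H (-1), a double bond to O (2×+1 = +2).
Oxidation state = 0 − 1 + 2 = +1.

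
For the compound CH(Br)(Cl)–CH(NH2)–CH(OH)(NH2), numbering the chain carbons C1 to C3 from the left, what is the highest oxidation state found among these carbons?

Each bond to a more electronegative atom (O, N, halogen) counts +1, each bond to a less electronegative atom (H, metal, B, Si) counts −1, and each C–C bond counts 0. Tallying each carbon:
C1: 1C, 1H, 1Cl, 1Br → 0 − 1 + 1 + 1 = +1
C2: 2C, 1H, 1N → 0 − 1 + 1 = 0
C3: 1C, 1H, 1O, 1N → 0 − 1 + 1 + 1 = +1
The highest value is +1.

+1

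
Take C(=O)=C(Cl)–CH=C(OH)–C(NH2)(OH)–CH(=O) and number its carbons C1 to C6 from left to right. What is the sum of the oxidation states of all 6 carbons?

+6

Tallying each carbon's bonds:
C1: 2C, 2O → 0 + 2 = +2
C2: 3C, 1Cl → 0 + 1 = +1
C3: 3C, 1H → 0 − 1 = -1
C4: 3C, 1O → 0 + 1 = +1
C5: 2C, 1O, 1N → 0 + 1 + 1 = +2
C6: 1C, 1H, 2O → 0 − 1 + 2 = +1
Sum = +2 + 1 − 1 + 1 + 2 + 1 = +6.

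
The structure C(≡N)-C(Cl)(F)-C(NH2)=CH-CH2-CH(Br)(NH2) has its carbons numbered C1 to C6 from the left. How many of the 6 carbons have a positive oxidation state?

Tallying each carbon's bonds:
C1: 1C, 3N → 0 + 3 = +3
C2: 2C, 1F, 1Cl → 0 + 1 + 1 = +2
C3: 3C, 1N → 0 + 1 = +1
C4: 3C, 1H → 0 − 1 = -1
C5: 2C, 2H → 0 − 2 = -2
C6: 1C, 1H, 1N, 1Br → 0 − 1 + 1 + 1 = +1
4 carbons (C1, C2, C3, C6) meet the condition.

4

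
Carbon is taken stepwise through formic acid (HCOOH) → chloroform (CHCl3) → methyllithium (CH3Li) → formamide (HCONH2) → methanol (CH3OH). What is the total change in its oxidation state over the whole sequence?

-4

Carbon oxidation states along the series — formic acid: +2, chloroform: +2, methyllithium: -4, formamide: +2, methanol: -2.
Net change = -2 − (+2) = -4.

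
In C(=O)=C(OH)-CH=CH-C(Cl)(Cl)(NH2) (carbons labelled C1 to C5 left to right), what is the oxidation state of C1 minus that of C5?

C1: 2C, 2O → 0 + 2 = +2
C5: 1C, 1N, 2Cl → 0 + 1 + 2 = +3
Difference: +2 − (+3) = -1.

-1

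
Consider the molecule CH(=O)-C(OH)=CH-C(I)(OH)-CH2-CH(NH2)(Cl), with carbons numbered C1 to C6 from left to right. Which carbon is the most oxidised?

Count +1 for every bond to an atom more electronegative than carbon and −1 for every bond to one less electronegative; C–C bonds are 0. Tallying each carbon:
C1: 1C, 1H, 2O → 0 − 1 + 2 = +1
C2: 3C, 1O → 0 + 1 = +1
C3: 3C, 1H → 0 − 1 = -1
C4: 2C, 1O, 1I → 0 + 1 + 1 = +2
C5: 2C, 2H → 0 − 2 = -2
C6: 1C, 1H, 1N, 1Cl → 0 − 1 + 1 + 1 = +1
The most oxidised carbon is C4 at +2.

C4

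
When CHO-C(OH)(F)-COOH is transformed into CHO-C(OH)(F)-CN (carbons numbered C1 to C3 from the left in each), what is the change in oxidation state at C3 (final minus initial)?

Before: C3 has 1 bond to C, 3 bonds to O → oxidation state +3.
After: C3 has 1 bond to C, 3 bonds to N → oxidation state +3.
Δ = +3 − (+3) = 0, so no net redox change at C3.

0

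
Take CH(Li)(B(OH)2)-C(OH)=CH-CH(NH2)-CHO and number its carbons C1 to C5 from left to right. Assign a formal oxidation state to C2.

Count +1 for every bond to an atom more electronegative than carbon and −1 for every bond to one less electronegative; C–C bonds are 0.
C2 has one bond to C (0), a double bond to C (2×0 = 0), one bond to O (+1).
Oxidation state = 0 + 0 + 1 = +1.

+1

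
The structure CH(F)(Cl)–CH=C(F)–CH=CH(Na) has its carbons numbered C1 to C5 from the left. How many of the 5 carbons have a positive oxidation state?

Tallying each carbon's bonds:
C1: 1C, 1H, 1F, 1Cl → 0 − 1 + 1 + 1 = +1
C2: 3C, 1H → 0 − 1 = -1
C3: 3C, 1F → 0 + 1 = +1
C4: 3C, 1H → 0 − 1 = -1
C5: 2C, 1H, 1Na → 0 − 1 − 1 = -2
2 carbons (C1, C3) meet the condition.

2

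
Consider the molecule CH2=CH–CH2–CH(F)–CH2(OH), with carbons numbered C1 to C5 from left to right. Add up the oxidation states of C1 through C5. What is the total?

-6

Each bond to a more electronegative atom (O, N, halogen) counts +1, each bond to a less electronegative atom (H, metal, B, Si) counts −1, and each C–C bond counts 0. Tallying each carbon:
C1: 2C, 2H → 0 − 2 = -2
C2: 3C, 1H → 0 − 1 = -1
C3: 2C, 2H → 0 − 2 = -2
C4: 2C, 1H, 1F → 0 − 1 + 1 = 0
C5: 1C, 2H, 1O → 0 − 2 + 1 = -1
Sum = -2 − 1 − 2 + 0 − 1 = -6.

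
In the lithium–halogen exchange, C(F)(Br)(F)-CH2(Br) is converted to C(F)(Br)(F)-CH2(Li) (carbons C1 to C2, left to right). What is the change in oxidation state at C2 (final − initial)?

-2

Before: C2 has 1 bond to C, 2 bonds to H, 1 bond to Br → oxidation state -1.
After: C2 has 1 bond to C, 2 bonds to H, 1 bond to Li → oxidation state -3.
Δ = -3 − (-1) = -2, so this is a reduction at C2.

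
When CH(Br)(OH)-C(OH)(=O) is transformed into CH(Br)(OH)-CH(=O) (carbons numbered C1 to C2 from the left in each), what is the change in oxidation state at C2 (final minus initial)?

Before: C2 has 1 bond to C, 3 bonds to O → oxidation state +3.
After: C2 has 1 bond to C, 1 bond to H, 2 bonds to O → oxidation state +1.
Δ = +1 − (+3) = -2, so this is a reduction at C2.

-2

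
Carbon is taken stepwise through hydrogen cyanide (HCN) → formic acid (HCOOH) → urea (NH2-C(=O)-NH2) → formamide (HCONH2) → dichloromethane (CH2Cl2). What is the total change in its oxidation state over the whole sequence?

Carbon oxidation states along the series — hydrogen cyanide: +2, formic acid: +2, urea: +4, formamide: +2, dichloromethane: 0.
Net change = 0 − (+2) = -2.

-2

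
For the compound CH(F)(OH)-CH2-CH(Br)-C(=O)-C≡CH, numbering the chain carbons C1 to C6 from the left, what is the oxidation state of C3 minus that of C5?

C3: 2C, 1H, 1Br → 0 − 1 + 1 = 0
C5: 4C → 0 = 0
Difference: 0 − (0) = 0.

0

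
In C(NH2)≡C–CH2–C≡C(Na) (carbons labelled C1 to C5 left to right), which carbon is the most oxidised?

C1

Count +1 for every bond to an atom more electronegative than carbon and −1 for every bond to one less electronegative; C–C bonds are 0. Tallying each carbon:
C1: 3C, 1N → 0 + 1 = +1
C2: 4C → 0 = 0
C3: 2C, 2H → 0 − 2 = -2
C4: 4C → 0 = 0
C5: 3C, 1Na → 0 − 1 = -1
The most oxidised carbon is C1 at +1.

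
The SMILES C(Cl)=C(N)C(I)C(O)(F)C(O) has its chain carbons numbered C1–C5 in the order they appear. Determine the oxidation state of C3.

0

C3 has one bond to C (0), one bond to C (0), one bond to H (-1), one bond to I (+1).
Oxidation state = 0 + 0 − 1 + 1 = 0.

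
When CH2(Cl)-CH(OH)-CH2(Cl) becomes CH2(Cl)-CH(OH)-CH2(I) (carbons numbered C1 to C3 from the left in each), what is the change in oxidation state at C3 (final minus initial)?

Before: C3 has 1 bond to C, 2 bonds to H, 1 bond to Cl → oxidation state -1.
After: C3 has 1 bond to C, 2 bonds to H, 1 bond to I → oxidation state -1.
Δ = -1 − (-1) = 0, so no net redox change at C3.

0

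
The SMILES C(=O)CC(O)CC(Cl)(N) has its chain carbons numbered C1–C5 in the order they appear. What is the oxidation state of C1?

+1

Bonds to more-electronegative neighbours contribute +1 each, bonds to H or metals contribute −1 each, and C–C bonds contribute 0.
C1 has one bond to C (0), one bond to H (-1), a double bond to O (2×+1 = +2).
Oxidation state = 0 − 1 + 2 = +1.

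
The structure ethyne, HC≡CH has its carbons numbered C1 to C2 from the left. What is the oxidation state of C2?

Bonds to more-electronegative neighbours contribute +1 each, bonds to H or metals contribute −1 each, and C–C bonds contribute 0.
C2 has one bond to H (-1), a triple bond to C (3×0 = 0).
Oxidation state = -1 + 0 = -1.

-1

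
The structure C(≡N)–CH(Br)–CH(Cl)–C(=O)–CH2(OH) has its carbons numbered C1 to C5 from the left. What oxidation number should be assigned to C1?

+3

Assign +1 per bond to O/N/halogen, −1 per bond to H or an electropositive element, and 0 per bond to carbon.
C1 has one bond to C (0), a triple bond to N (3×+1 = +3).
Oxidation state = 0 + 3 = +3.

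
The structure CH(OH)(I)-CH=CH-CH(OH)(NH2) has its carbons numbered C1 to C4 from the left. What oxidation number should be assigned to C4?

Count +1 for every bond to an atom more electronegative than carbon and −1 for every bond to one less electronegative; C–C bonds are 0.
C4 has one bond to C (0), one bond to O (+1), one bond to N (+1), one bond to H (-1).
Oxidation state = 0 + 1 + 1 − 1 = +1.

+1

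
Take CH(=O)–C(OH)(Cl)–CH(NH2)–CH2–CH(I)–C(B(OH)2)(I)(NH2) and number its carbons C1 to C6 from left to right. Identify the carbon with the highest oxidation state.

C2

Tallying each carbon's bonds:
C1: 1C, 1H, 2O → 0 − 1 + 2 = +1
C2: 2C, 1O, 1Cl → 0 + 1 + 1 = +2
C3: 2C, 1H, 1N → 0 − 1 + 1 = 0
C4: 2C, 2H → 0 − 2 = -2
C5: 2C, 1H, 1I → 0 − 1 + 1 = 0
C6: 1C, 1N, 1I, 1B → 0 + 1 + 1 − 1 = +1
The most oxidised carbon is C2 at +2.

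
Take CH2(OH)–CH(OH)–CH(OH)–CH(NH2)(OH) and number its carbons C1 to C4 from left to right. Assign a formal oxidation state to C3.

Count +1 for every bond to an atom more electronegative than carbon and −1 for every bond to one less electronegative; C–C bonds are 0.
C3 has one bond to C (0), one bond to C (0), one bond to H (-1), one bond to O (+1).
Oxidation state = 0 + 0 − 1 + 1 = 0.

0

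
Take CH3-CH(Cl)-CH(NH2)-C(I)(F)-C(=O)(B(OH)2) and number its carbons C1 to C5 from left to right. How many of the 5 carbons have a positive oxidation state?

2

Tallying each carbon's bonds:
C1: 1C, 3H → 0 − 3 = -3
C2: 2C, 1H, 1Cl → 0 − 1 + 1 = 0
C3: 2C, 1H, 1N → 0 − 1 + 1 = 0
C4: 2C, 1F, 1I → 0 + 1 + 1 = +2
C5: 1C, 2O, 1B → 0 + 2 − 1 = +1
2 carbons (C4, C5) meet the condition.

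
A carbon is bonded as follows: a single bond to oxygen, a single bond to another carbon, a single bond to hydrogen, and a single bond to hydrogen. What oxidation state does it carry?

Bonds to more-electronegative neighbours contribute +1 each, bonds to H or metals contribute −1 each, and C–C bonds contribute 0.
The carbon has one bond to C (0), one bond to H (-1), one bond to O (+1), one bond to H (-1).
Oxidation state = 0 − 1 + 1 − 1 = -1.

-1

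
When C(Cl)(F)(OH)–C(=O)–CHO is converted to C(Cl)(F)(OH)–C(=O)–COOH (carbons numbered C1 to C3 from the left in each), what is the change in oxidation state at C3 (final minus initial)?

Before: C3 has 1 bond to C, 1 bond to H, 2 bonds to O → oxidation state +1.
After: C3 has 1 bond to C, 3 bonds to O → oxidation state +3.
Δ = +3 − (+1) = +2, so this is an oxidation at C3.

+2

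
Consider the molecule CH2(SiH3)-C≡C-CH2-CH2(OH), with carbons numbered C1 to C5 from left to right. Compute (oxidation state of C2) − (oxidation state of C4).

+2

C2: 4C → 0 = 0
C4: 2C, 2H → 0 − 2 = -2
Difference: 0 − (-2) = +2.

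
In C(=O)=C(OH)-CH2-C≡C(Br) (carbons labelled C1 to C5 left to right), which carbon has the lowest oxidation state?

Assign +1 per bond to O/N/halogen, −1 per bond to H or an electropositive element, and 0 per bond to carbon. Tallying each carbon:
C1: 2C, 2O → 0 + 2 = +2
C2: 3C, 1O → 0 + 1 = +1
C3: 2C, 2H → 0 − 2 = -2
C4: 4C → 0 = 0
C5: 3C, 1Br → 0 + 1 = +1
The most reduced carbon is C3 at -2.

C3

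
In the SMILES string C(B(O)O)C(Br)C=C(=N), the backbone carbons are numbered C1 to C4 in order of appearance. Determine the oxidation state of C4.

+2

C4 has a double bond to C (2×0 = 0), a double bond to N (2×+1 = +2).
Oxidation state = 0 + 2 = +2.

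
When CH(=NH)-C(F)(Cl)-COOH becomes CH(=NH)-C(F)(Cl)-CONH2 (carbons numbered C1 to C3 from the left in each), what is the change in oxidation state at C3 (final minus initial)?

0

Before: C3 has 1 bond to C, 3 bonds to O → oxidation state +3.
After: C3 has 1 bond to C, 2 bonds to O, 1 bond to N → oxidation state +3.
Δ = +3 − (+3) = 0, so no net redox change at C3.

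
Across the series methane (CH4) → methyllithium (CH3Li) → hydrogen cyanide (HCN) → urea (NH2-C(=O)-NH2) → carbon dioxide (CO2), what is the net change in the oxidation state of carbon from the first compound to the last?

Carbon oxidation states along the series — methane: -4, methyllithium: -4, hydrogen cyanide: +2, urea: +4, carbon dioxide: +4.
Net change = +4 − (-4) = +8.

+8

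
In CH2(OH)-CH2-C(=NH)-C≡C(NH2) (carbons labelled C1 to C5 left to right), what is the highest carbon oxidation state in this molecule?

+2

Tallying each carbon's bonds:
C1: 1C, 2H, 1O → 0 − 2 + 1 = -1
C2: 2C, 2H → 0 − 2 = -2
C3: 2C, 2N → 0 + 2 = +2
C4: 4C → 0 = 0
C5: 3C, 1N → 0 + 1 = +1
The highest value is +2.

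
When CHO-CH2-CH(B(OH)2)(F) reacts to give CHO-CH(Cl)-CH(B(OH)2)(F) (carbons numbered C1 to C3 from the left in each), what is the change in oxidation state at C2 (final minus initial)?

+2

Before: C2 has 2 bonds to C, 2 bonds to H → oxidation state -2.
After: C2 has 2 bonds to C, 1 bond to H, 1 bond to Cl → oxidation state 0.
Δ = 0 − (-2) = +2, so this is an oxidation at C2.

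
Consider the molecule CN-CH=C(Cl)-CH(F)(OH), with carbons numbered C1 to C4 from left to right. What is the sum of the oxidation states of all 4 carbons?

Count +1 for every bond to an atom more electronegative than carbon and −1 for every bond to one less electronegative; C–C bonds are 0. Tallying each carbon:
C1: 1C, 3N → 0 + 3 = +3
C2: 3C, 1H → 0 − 1 = -1
C3: 3C, 1Cl → 0 + 1 = +1
C4: 1C, 1H, 1O, 1F → 0 − 1 + 1 + 1 = +1
Sum = +3 − 1 + 1 + 1 = +4.

+4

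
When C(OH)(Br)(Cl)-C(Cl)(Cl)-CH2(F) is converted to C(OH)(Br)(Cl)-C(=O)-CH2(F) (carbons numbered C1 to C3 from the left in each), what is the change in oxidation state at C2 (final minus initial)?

0

Before: C2 has 2 bonds to C, 2 bonds to Cl → oxidation state +2.
After: C2 has 2 bonds to C, 2 bonds to O → oxidation state +2.
Δ = +2 − (+2) = 0, so no net redox change at C2.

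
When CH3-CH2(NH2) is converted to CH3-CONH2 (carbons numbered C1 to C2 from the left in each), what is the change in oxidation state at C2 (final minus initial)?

Before: C2 has 1 bond to C, 2 bonds to H, 1 bond to N → oxidation state -1.
After: C2 has 1 bond to C, 2 bonds to O, 1 bond to N → oxidation state +3.
Δ = +3 − (-1) = +4, so this is an oxidation at C2.

+4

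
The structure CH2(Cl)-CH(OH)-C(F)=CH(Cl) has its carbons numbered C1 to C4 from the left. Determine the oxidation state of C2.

0

Assign +1 per bond to O/N/halogen, −1 per bond to H or an electropositive element, and 0 per bond to carbon.
C2 has one bond to C (0), one bond to C (0), one bond to O (+1), one bond to H (-1).
Oxidation state = 0 + 0 + 1 − 1 = 0.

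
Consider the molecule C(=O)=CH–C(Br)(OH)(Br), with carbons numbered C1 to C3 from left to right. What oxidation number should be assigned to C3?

C3 has one bond to C (0), one bond to Br (+1), one bond to O (+1), one bond to Br (+1).
Oxidation state = 0 + 1 + 1 + 1 = +3.

+3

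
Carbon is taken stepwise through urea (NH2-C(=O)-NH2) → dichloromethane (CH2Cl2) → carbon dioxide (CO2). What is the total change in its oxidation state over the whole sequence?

0

Carbon oxidation states along the series — urea: +4, dichloromethane: 0, carbon dioxide: +4.
Net change = +4 − (+4) = 0.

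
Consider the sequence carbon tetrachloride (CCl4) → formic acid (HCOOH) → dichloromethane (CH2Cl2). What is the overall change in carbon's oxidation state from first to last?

Carbon oxidation states along the series — carbon tetrachloride: +4, formic acid: +2, dichloromethane: 0.
Net change = 0 − (+4) = -4.

-4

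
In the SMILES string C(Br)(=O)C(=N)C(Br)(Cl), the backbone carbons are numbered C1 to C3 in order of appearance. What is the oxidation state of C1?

+3

C1 has one bond to C (0), one bond to Br (+1), a double bond to O (2×+1 = +2).
Oxidation state = 0 + 1 + 2 = +3.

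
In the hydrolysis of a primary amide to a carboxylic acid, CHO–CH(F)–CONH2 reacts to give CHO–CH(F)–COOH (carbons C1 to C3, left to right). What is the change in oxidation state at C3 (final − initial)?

0

Before: C3 has 1 bond to C, 2 bonds to O, 1 bond to N → oxidation state +3.
After: C3 has 1 bond to C, 3 bonds to O → oxidation state +3.
Δ = +3 − (+3) = 0, so no net redox change at C3.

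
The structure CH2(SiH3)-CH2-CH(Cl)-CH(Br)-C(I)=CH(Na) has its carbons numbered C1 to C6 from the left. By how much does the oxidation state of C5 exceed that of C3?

C5: 3C, 1I → 0 + 1 = +1
C3: 2C, 1H, 1Cl → 0 − 1 + 1 = 0
Difference: +1 − (0) = +1.

+1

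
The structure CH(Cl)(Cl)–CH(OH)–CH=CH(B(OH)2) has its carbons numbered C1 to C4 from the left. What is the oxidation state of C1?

C1 has one bond to C (0), one bond to Cl (+1), one bond to H (-1), one bond to Cl (+1).
Oxidation state = 0 + 1 − 1 + 1 = +1.

+1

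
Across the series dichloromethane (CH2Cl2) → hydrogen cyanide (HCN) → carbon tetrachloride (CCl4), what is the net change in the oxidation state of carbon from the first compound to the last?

+4

Carbon oxidation states along the series — dichloromethane: 0, hydrogen cyanide: +2, carbon tetrachloride: +4.
Net change = +4 − (0) = +4.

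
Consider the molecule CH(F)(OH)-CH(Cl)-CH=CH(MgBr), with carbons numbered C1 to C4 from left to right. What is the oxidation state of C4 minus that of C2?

-2

C4: 2C, 1H, 1Mg → 0 − 1 − 1 = -2
C2: 2C, 1H, 1Cl → 0 − 1 + 1 = 0
Difference: -2 − (0) = -2.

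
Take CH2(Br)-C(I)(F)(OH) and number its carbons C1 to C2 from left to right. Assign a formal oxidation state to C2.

Assign +1 per bond to O/N/halogen, −1 per bond to H or an electropositive element, and 0 per bond to carbon.
C2 has one bond to C (0), one bond to I (+1), one bond to F (+1), one bond to O (+1).
Oxidation state = 0 + 1 + 1 + 1 = +3.

+3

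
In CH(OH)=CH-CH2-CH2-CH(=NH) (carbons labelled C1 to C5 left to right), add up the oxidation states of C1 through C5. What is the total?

-4

Tallying each carbon's bonds:
C1: 2C, 1H, 1O → 0 − 1 + 1 = 0
C2: 3C, 1H → 0 − 1 = -1
C3: 2C, 2H → 0 − 2 = -2
C4: 2C, 2H → 0 − 2 = -2
C5: 1C, 1H, 2N → 0 − 1 + 2 = +1
Sum = 0 − 1 − 2 − 2 + 1 = -4.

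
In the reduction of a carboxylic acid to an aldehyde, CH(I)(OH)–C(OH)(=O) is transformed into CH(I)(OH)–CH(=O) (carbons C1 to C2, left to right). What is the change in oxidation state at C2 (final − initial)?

-2

Before: C2 has 1 bond to C, 3 bonds to O → oxidation state +3.
After: C2 has 1 bond to C, 1 bond to H, 2 bonds to O → oxidation state +1.
Δ = +1 − (+3) = -2, so this is a reduction at C2.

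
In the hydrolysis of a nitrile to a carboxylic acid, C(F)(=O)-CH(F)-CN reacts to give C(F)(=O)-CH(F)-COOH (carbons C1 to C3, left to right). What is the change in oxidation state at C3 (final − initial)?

0

Before: C3 has 1 bond to C, 3 bonds to N → oxidation state +3.
After: C3 has 1 bond to C, 3 bonds to O → oxidation state +3.
Δ = +3 − (+3) = 0, so no net redox change at C3.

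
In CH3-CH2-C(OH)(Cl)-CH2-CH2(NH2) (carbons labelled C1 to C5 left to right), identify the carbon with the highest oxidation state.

C3

Count +1 for every bond to an atom more electronegative than carbon and −1 for every bond to one less electronegative; C–C bonds are 0. Tallying each carbon:
C1: 1C, 3H → 0 − 3 = -3
C2: 2C, 2H → 0 − 2 = -2
C3: 2C, 1O, 1Cl → 0 + 1 + 1 = +2
C4: 2C, 2H → 0 − 2 = -2
C5: 1C, 2H, 1N → 0 − 2 + 1 = -1
The most oxidised carbon is C3 at +2.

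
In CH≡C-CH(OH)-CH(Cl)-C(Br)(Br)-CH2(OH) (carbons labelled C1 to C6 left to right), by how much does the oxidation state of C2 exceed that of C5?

C2: 4C → 0 = 0
C5: 2C, 2Br → 0 + 2 = +2
Difference: 0 − (+2) = -2.

-2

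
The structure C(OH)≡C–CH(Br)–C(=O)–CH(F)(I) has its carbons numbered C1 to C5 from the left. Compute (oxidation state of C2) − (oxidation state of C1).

C2: 4C → 0 = 0
C1: 3C, 1O → 0 + 1 = +1
Difference: 0 − (+1) = -1.

-1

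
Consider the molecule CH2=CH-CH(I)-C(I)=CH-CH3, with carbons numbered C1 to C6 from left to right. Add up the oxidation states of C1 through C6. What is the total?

Tallying each carbon's bonds:
C1: 2C, 2H → 0 − 2 = -2
C2: 3C, 1H → 0 − 1 = -1
C3: 2C, 1H, 1I → 0 − 1 + 1 = 0
C4: 3C, 1I → 0 + 1 = +1
C5: 3C, 1H → 0 − 1 = -1
C6: 1C, 3H → 0 − 3 = -3
Sum = -2 − 1 + 0 + 1 − 1 − 3 = -6.

-6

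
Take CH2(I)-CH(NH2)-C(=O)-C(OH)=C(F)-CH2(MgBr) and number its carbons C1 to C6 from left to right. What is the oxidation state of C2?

0

Each bond to a more electronegative atom (O, N, halogen) counts +1, each bond to a less electronegative atom (H, metal, B, Si) counts −1, and each C–C bond counts 0.
C2 has one bond to C (0), one bond to C (0), one bond to H (-1), one bond to N (+1).
Oxidation state = 0 + 0 − 1 + 1 = 0.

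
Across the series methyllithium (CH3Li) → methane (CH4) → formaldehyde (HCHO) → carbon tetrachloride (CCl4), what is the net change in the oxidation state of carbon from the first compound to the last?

+8

Carbon oxidation states along the series — methyllithium: -4, methane: -4, formaldehyde: 0, carbon tetrachloride: +4.
Net change = +4 − (-4) = +8.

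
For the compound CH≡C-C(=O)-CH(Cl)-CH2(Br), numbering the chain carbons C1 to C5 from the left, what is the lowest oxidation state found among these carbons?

Bonds to more-electronegative neighbours contribute +1 each, bonds to H or metals contribute −1 each, and C–C bonds contribute 0. Tallying each carbon:
C1: 3C, 1H → 0 − 1 = -1
C2: 4C → 0 = 0
C3: 2C, 2O → 0 + 2 = +2
C4: 2C, 1H, 1Cl → 0 − 1 + 1 = 0
C5: 1C, 2H, 1Br → 0 − 2 + 1 = -1
The lowest value is -1.

-1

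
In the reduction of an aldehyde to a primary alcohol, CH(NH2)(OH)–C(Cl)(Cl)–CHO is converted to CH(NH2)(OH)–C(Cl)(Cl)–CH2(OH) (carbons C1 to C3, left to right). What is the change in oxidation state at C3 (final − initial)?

-2

Before: C3 has 1 bond to C, 1 bond to H, 2 bonds to O → oxidation state +1.
After: C3 has 1 bond to C, 2 bonds to H, 1 bond to O → oxidation state -1.
Δ = -1 − (+1) = -2, so this is a reduction at C3.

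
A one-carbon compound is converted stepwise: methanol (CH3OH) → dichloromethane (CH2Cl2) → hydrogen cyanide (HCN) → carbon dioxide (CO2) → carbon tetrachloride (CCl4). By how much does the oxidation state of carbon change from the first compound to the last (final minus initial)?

+6

Carbon oxidation states along the series — methanol: -2, dichloromethane: 0, hydrogen cyanide: +2, carbon dioxide: +4, carbon tetrachloride: +4.
Net change = +4 − (-2) = +6.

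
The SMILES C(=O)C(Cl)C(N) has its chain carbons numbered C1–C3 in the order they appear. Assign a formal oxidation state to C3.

-1

C3 has one bond to C (0), one bond to N (+1), one bond to H (-1), one bond to H (-1).
Oxidation state = 0 + 1 − 1 − 1 = -1.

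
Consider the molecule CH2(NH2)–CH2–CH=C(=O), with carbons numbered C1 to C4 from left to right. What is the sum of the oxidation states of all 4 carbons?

-2

Tallying each carbon's bonds:
C1: 1C, 2H, 1N → 0 − 2 + 1 = -1
C2: 2C, 2H → 0 − 2 = -2
C3: 3C, 1H → 0 − 1 = -1
C4: 2C, 2O → 0 + 2 = +2
Sum = -1 − 2 − 1 + 2 = -2.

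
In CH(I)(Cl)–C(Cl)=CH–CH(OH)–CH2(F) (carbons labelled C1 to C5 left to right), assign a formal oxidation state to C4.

0

Bonds to more-electronegative neighbours contribute +1 each, bonds to H or metals contribute −1 each, and C–C bonds contribute 0.
C4 has one bond to C (0), one bond to C (0), one bond to H (-1), one bond to O (+1).
Oxidation state = 0 + 0 − 1 + 1 = 0.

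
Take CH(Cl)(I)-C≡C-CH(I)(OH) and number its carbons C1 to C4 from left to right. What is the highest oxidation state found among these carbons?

Tallying each carbon's bonds:
C1: 1C, 1H, 1Cl, 1I → 0 − 1 + 1 + 1 = +1
C2: 4C → 0 = 0
C3: 4C → 0 = 0
C4: 1C, 1H, 1O, 1I → 0 − 1 + 1 + 1 = +1
The highest value is +1.

+1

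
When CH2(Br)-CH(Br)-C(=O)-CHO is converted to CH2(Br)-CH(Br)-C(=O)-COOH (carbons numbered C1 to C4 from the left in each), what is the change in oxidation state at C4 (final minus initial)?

+2

Before: C4 has 1 bond to C, 1 bond to H, 2 bonds to O → oxidation state +1.
After: C4 has 1 bond to C, 3 bonds to O → oxidation state +3.
Δ = +3 − (+1) = +2, so this is an oxidation at C4.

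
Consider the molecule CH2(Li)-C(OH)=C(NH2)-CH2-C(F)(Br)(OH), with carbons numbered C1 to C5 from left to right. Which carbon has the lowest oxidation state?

Bonds to more-electronegative neighbours contribute +1 each, bonds to H or metals contribute −1 each, and C–C bonds contribute 0. Tallying each carbon:
C1: 1C, 2H, 1Li → 0 − 2 − 1 = -3
C2: 3C, 1O → 0 + 1 = +1
C3: 3C, 1N → 0 + 1 = +1
C4: 2C, 2H → 0 − 2 = -2
C5: 1C, 1O, 1F, 1Br → 0 + 1 + 1 + 1 = +3
The most reduced carbon is C1 at -3.

C1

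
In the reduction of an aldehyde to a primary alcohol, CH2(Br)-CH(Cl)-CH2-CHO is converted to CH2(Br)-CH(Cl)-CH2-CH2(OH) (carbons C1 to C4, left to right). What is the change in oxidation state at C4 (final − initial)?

Before: C4 has 1 bond to C, 1 bond to H, 2 bonds to O → oxidation state +1.
After: C4 has 1 bond to C, 2 bonds to H, 1 bond to O → oxidation state -1.
Δ = -1 − (+1) = -2, so this is a reduction at C4.

-2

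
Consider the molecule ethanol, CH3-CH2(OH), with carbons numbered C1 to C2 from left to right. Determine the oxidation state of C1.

Count +1 for every bond to an atom more electronegative than carbon and −1 for every bond to one less electronegative; C–C bonds are 0.
C1 has one bond to H (-1), one bond to H (-1), one bond to H (-1), one bond to C (0).
Oxidation state = -1 − 1 − 1 + 0 = -3.

-3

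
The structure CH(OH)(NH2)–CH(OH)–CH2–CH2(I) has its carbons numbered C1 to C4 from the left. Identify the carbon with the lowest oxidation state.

C3

Tallying each carbon's bonds:
C1: 1C, 1H, 1O, 1N → 0 − 1 + 1 + 1 = +1
C2: 2C, 1H, 1O → 0 − 1 + 1 = 0
C3: 2C, 2H → 0 − 2 = -2
C4: 1C, 2H, 1I → 0 − 2 + 1 = -1
The most reduced carbon is C3 at -2.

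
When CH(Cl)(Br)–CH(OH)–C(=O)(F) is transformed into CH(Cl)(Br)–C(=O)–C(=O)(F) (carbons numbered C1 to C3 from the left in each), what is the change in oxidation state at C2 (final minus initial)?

+2

Before: C2 has 2 bonds to C, 1 bond to H, 1 bond to O → oxidation state 0.
After: C2 has 2 bonds to C, 2 bonds to O → oxidation state +2.
Δ = +2 − (0) = +2, so this is an oxidation at C2.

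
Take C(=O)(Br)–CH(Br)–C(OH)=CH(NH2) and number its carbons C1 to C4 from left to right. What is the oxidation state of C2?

0

Count +1 for every bond to an atom more electronegative than carbon and −1 for every bond to one less electronegative; C–C bonds are 0.
C2 has one bond to C (0), one bond to C (0), one bond to H (-1), one bond to Br (+1).
Oxidation state = 0 + 0 − 1 + 1 = 0.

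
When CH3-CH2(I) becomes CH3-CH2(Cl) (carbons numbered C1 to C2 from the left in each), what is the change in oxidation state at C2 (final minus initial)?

0

Before: C2 has 1 bond to C, 2 bonds to H, 1 bond to I → oxidation state -1.
After: C2 has 1 bond to C, 2 bonds to H, 1 bond to Cl → oxidation state -1.
Δ = -1 − (-1) = 0, so no net redox change at C2.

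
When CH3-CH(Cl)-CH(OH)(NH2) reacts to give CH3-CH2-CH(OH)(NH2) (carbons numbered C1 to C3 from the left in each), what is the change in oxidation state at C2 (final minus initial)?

Before: C2 has 2 bonds to C, 1 bond to H, 1 bond to Cl → oxidation state 0.
After: C2 has 2 bonds to C, 2 bonds to H → oxidation state -2.
Δ = -2 − (0) = -2, so this is a reduction at C2.

-2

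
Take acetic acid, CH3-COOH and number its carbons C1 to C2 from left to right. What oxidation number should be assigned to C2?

+3

C2 has a double bond to O (2×+1 = +2), one bond to O (+1), one bond to C (0).
Oxidation state = +2 + 1 + 0 = +3.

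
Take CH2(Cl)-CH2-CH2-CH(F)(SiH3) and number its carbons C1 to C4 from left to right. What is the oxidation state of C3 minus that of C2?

0

C3: 2C, 2H → 0 − 2 = -2
C2: 2C, 2H → 0 − 2 = -2
Difference: -2 − (-2) = 0.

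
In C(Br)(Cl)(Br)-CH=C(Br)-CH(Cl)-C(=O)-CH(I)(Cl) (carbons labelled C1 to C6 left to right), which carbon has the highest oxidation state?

Assign +1 per bond to O/N/halogen, −1 per bond to H or an electropositive element, and 0 per bond to carbon. Tallying each carbon:
C1: 1C, 1Cl, 2Br → 0 + 1 + 2 = +3
C2: 3C, 1H → 0 − 1 = -1
C3: 3C, 1Br → 0 + 1 = +1
C4: 2C, 1H, 1Cl → 0 − 1 + 1 = 0
C5: 2C, 2O → 0 + 2 = +2
C6: 1C, 1H, 1Cl, 1I → 0 − 1 + 1 + 1 = +1
The most oxidised carbon is C1 at +3.

C1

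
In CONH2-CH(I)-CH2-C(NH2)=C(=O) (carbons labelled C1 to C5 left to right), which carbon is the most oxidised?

Tallying each carbon's bonds:
C1: 1C, 2O, 1N → 0 + 2 + 1 = +3
C2: 2C, 1H, 1I → 0 − 1 + 1 = 0
C3: 2C, 2H → 0 − 2 = -2
C4: 3C, 1N → 0 + 1 = +1
C5: 2C, 2O → 0 + 2 = +2
The most oxidised carbon is C1 at +3.

C1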